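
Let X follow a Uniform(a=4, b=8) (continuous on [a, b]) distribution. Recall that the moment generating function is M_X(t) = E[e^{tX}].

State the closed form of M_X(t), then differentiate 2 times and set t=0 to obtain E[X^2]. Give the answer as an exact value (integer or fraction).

M_X(t) = (e^(8*t) - e^(4*t))/(4*t)
M^(2)(t) = (32*t^2*e^(8*t) - 8*t^2*e^(4*t) - 8*t*e^(8*t) + 4*t*e^(4*t) + e^(8*t) - e^(4*t))/(2*t^3)

E[X^2] = M^(2)(0) = 112/3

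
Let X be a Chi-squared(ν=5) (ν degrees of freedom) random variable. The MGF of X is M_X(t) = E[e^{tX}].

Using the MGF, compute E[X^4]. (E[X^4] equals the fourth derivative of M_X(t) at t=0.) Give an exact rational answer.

E[X^4] = D^4[M](0) = 3465

M_X(t) = (1 - 2*t)^(-5/2)
D^4[M](t) = 3465/(64*t^6*√(1 - 2*t) - 192*t^5*√(1 - 2*t) + 240*t^4*√(1 - 2*t) - 160*t^3*√(1 - 2*t) + 60*t^2*√(1 - 2*t) - 12*t*√(1 - 2*t) + √(1 - 2*t))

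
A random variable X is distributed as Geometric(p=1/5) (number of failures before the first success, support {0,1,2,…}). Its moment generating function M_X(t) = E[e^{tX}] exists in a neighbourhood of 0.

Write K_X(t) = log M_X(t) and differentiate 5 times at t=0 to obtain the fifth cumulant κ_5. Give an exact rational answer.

κ_5 = d^5K/dt^5 |_{t=0} = 43380

M_X(t) = 1/(5*(1 - 4*e^(t)/5))
K_X(t) = log M_X(t) = -log(1 - 4*e^(t)/5) - log(5)
dK/dt = -4*e^(t)/(4*e^(t) - 5)
d^2K/dt^2 = 20*e^(t)/(16*e^(2*t) - 40*e^(t) + 25)
d^3K/dt^3 = (-80*e^(2*t) - 100*e^(t))/(64*e^(3*t) - 240*e^(2*t) + 300*e^(t) - 125)
d^4K/dt^4 = (320*e^(3*t) + 1600*e^(2*t) + 500*e^(t))/(256*e^(4*t) - 1280*e^(3*t) + 2400*e^(2*t) - 2000*e^(t) + 625)
d^5K/dt^5 = (-1280*e^(4*t) - 17600*e^(3*t) - 22000*e^(2*t) - 2500*e^(t))/(1024*e^(5*t) - 6400*e^(4*t) + 16000*e^(3*t) - 20000*e^(2*t) + 12500*e^(t) - 3125)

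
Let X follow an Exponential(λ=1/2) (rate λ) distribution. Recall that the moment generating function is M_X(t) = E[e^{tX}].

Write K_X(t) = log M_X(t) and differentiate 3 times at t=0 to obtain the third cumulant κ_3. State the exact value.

κ_3 = d^3K/dt^3 |_{t=0} = 16

M_X(t) = 1/(2*(1/2 - t))
K_X(t) = log M_X(t) = -log(1/2 - t) - log(2)
dK/dt = -2/(2*t - 1)
d^2K/dt^2 = 4/(4*t^2 - 4*t + 1)
d^3K/dt^3 = -16/(8*t^3 - 12*t^2 + 6*t - 1)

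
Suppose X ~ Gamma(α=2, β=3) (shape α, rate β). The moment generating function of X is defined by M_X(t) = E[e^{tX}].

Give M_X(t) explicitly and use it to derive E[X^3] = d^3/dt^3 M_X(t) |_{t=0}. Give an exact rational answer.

E[X^3] = M^(3)(0) = 8/9

M_X(t) = 9/(3 - t)^2
M^(3)(t) = -216/(t^5 - 15*t^4 + 90*t^3 - 270*t^2 + 405*t - 243)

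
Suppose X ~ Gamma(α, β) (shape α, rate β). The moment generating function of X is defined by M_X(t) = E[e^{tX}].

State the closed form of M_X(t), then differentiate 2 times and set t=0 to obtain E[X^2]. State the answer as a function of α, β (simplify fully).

M_X(t) = (β/(β - t))^α
M^(2)(t) = (α^2*β^α*(1/(β - t))^α + α*β^α*(1/(β - t))^α)/(β^2 - 2*β*t + t^2)

E[X^2] = M^(2)(0) = α*(α + 1)/β^2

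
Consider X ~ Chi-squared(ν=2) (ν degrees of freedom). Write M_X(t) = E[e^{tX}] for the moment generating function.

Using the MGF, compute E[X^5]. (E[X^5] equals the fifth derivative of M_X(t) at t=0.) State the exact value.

M_X(t) = 1/(1 - 2*t)
D^5[M](t) = 3840/(64*t^6 - 192*t^5 + 240*t^4 - 160*t^3 + 60*t^2 - 12*t + 1)

E[X^5] = D^5[M](0) = 3840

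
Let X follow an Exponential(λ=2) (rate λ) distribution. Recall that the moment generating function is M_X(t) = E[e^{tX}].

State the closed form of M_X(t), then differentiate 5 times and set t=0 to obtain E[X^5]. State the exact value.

M_X(t) = 2/(2 - t)
M^(5)(t) = 240/(t^6 - 12*t^5 + 60*t^4 - 160*t^3 + 240*t^2 - 192*t + 64)

E[X^5] = M^(5)(0) = 15/4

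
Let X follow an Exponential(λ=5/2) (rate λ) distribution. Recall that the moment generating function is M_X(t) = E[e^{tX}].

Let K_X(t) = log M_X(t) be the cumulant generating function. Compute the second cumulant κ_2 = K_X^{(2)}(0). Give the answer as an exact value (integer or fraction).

κ_2 = d^2K/dt^2 |_{t=0} = 4/25

M_X(t) = 5/(2*(5/2 - t))
K_X(t) = log M_X(t) = -log(5/2 - t) - log(2) + log(5)
dK/dt = -2/(2*t - 5)
d^2K/dt^2 = 4/(4*t^2 - 20*t + 25)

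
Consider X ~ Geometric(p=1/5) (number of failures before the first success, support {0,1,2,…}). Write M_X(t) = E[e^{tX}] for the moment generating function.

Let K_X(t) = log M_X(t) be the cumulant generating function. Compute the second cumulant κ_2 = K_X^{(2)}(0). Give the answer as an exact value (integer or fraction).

M_X(t) = 1/(5*(1 - 4*e^(t)/5))
K_X(t) = log M_X(t) = -log(1 - 4*e^(t)/5) - log(5)
dK/dt = -4*e^(t)/(4*e^(t) - 5)
d^2K/dt^2 = 20*e^(t)/(16*e^(2*t) - 40*e^(t) + 25)

κ_2 = d^2K/dt^2 |_{t=0} = 20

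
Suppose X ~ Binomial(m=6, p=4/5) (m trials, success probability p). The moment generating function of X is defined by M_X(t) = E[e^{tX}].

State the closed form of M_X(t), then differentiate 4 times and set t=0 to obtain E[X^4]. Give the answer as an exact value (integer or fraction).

E[X^4] = M′′′′(0) = 81912/125

M_X(t) = (4*e^(t)/5 + 1/5)^6
M′(t) = 24576*e^(6*t)/15625 + 6144*e^(5*t)/3125 + 3072*e^(4*t)/3125 + 768*e^(3*t)/3125 + 96*e^(2*t)/3125 + 24*e^(t)/15625
M′′(t) = 147456*e^(6*t)/15625 + 6144*e^(5*t)/625 + 12288*e^(4*t)/3125 + 2304*e^(3*t)/3125 + 192*e^(2*t)/3125 + 24*e^(t)/15625
M′′′(t) = 884736*e^(6*t)/15625 + 6144*e^(5*t)/125 + 49152*e^(4*t)/3125 + 6912*e^(3*t)/3125 + 384*e^(2*t)/3125 + 24*e^(t)/15625
M′′′′(t) = 5308416*e^(6*t)/15625 + 6144*e^(5*t)/25 + 196608*e^(4*t)/3125 + 20736*e^(3*t)/3125 + 768*e^(2*t)/3125 + 24*e^(t)/15625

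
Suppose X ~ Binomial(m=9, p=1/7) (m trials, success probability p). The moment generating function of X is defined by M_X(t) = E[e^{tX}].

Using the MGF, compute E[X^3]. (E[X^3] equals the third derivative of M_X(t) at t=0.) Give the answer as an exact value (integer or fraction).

M_X(t) = (e^(t)/7 + 6/7)^9

E[X^3] = M^(3)(0) = 351/49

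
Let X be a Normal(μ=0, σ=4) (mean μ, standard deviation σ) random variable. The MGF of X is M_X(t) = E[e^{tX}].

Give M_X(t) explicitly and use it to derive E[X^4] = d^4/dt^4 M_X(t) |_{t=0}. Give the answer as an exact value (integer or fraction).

E[X^4] = d^4M/dt^4 |_{t=0} = 768

M_X(t) = e^(8*t^2)
dM/dt = 16*t*e^(8*t^2)
d^2M/dt^2 = 256*t^2*e^(8*t^2) + 16*e^(8*t^2)
d^3M/dt^3 = 4096*t^3*e^(8*t^2) + 768*t*e^(8*t^2)
d^4M/dt^4 = 65536*t^4*e^(8*t^2) + 24576*t^2*e^(8*t^2) + 768*e^(8*t^2)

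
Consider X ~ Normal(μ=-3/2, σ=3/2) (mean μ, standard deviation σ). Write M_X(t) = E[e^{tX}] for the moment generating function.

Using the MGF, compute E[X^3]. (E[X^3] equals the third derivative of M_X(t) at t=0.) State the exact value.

E[X^3] = D^3[M](0) = -27/2

M_X(t) = e^(9*t^2/8 - 3*t/2)
D^3[M](t) = (729*t^3*e^(9*t^2/8) - 1458*t^2*e^(9*t^2/8) + 1944*t*e^(9*t^2/8) - 864*e^(9*t^2/8))*e^(-3*t/2)/64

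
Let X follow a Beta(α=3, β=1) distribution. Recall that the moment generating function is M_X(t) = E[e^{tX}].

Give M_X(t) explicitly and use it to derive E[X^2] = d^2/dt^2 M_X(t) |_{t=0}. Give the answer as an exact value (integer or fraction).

E[X^2] = d^2M/dt^2 |_{t=0} = 3/5

M_X(t) = ₁F₁(3; 4; t)
dM/dt = 3*₁F₁(4; 5; t)/4
d^2M/dt^2 = 3*₁F₁(5; 6; t)/5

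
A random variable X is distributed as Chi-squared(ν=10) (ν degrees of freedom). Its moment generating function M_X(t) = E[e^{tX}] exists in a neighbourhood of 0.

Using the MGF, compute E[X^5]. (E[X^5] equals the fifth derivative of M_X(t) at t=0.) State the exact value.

M_X(t) = (1 - 2*t)^(-5)
M^(5)(t) = 483840/(1024*t^10 - 5120*t^9 + 11520*t^8 - 15360*t^7 + 13440*t^6 - 8064*t^5 + 3360*t^4 - 960*t^3 + 180*t^2 - 20*t + 1)

E[X^5] = M^(5)(0) = 483840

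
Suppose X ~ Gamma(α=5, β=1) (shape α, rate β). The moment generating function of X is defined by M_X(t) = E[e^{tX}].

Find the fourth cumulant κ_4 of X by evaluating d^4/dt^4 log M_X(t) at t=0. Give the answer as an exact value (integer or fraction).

κ_4 = d^4K/dt^4 |_{t=0} = 30

M_X(t) = (1 - t)^(-5)
K_X(t) = log M_X(t) = -5*log(1 - t)
dK/dt = -5/(t - 1)
d^2K/dt^2 = 5/(t^2 - 2*t + 1)
d^3K/dt^3 = -10/(t^3 - 3*t^2 + 3*t - 1)
d^4K/dt^4 = 30/(t^4 - 4*t^3 + 6*t^2 - 4*t + 1)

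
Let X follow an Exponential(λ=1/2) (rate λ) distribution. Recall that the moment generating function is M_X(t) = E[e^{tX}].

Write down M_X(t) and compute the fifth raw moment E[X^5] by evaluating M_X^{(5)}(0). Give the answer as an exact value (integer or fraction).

M_X(t) = 1/(2*(1/2 - t))
M^(5)(t) = 3840/(64*t^6 - 192*t^5 + 240*t^4 - 160*t^3 + 60*t^2 - 12*t + 1)

E[X^5] = M^(5)(0) = 3840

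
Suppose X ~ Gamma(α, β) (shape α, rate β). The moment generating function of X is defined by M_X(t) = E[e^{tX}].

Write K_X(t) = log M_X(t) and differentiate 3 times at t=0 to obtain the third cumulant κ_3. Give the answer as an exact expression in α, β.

κ_3 = K′′′(0) = 2*α/β^3

M_X(t) = (β/(β - t))^α
K_X(t) = log M_X(t) = α*(log(β) - log(β - t))
K′(t) = -α/(-β + t)
K′′(t) = α/(β^2 - 2*β*t + t^2)
K′′′(t) = -2*α/(-β^3 + 3*β^2*t - 3*β*t^2 + t^3)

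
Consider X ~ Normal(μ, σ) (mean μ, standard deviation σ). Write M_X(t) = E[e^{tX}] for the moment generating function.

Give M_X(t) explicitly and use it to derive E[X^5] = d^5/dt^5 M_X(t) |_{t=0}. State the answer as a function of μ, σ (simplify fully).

E[X^5] = d^5M/dt^5 |_{t=0} = μ*(μ^4 + 10*μ^2*σ^2 + 15*σ^4)

M_X(t) = e^(μ*t + σ^2*t^2/2)
dM/dt = μ*e^(μ*t)*e^(σ^2*t^2/2) + σ^2*t*e^(μ*t)*e^(σ^2*t^2/2)
d^2M/dt^2 = μ^2*e^(μ*t)*e^(σ^2*t^2/2) + 2*μ*σ^2*t*e^(μ*t)*e^(σ^2*t^2/2) + σ^4*t^2*e^(μ*t)*e^(σ^2*t^2/2) + σ^2*e^(μ*t)*e^(σ^2*t^2/2)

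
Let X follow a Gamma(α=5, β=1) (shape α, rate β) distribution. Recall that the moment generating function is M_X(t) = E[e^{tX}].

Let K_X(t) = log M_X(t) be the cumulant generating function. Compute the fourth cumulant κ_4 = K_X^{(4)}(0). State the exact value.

M_X(t) = (1 - t)^(-5)
K_X(t) = log M_X(t) = -5*log(1 - t)
K^(4)(t) = 30/(t^4 - 4*t^3 + 6*t^2 - 4*t + 1)

κ_4 = K^(4)(0) = 30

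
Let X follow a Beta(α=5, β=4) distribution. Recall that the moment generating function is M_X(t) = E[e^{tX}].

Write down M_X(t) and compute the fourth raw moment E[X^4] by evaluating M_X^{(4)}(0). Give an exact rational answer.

M_X(t) = ₁F₁(5; 9; t)
M′(t) = 5*₁F₁(6; 10; t)/9
M′′(t) = ₁F₁(7; 11; t)/3
M′′′(t) = 7*₁F₁(8; 12; t)/33
M′′′′(t) = 14*₁F₁(9; 13; t)/99

E[X^4] = M′′′′(0) = 14/99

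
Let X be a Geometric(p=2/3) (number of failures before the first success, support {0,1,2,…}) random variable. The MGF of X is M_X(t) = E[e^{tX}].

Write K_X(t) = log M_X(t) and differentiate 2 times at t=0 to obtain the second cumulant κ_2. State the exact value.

M_X(t) = 2/(3*(1 - e^(t)/3))
K_X(t) = log M_X(t) = -log(1 - e^(t)/3) - log(3) + log(2)
D^2[K](t) = 3*e^(t)/(e^(2*t) - 6*e^(t) + 9)

κ_2 = D^2[K](0) = 3/4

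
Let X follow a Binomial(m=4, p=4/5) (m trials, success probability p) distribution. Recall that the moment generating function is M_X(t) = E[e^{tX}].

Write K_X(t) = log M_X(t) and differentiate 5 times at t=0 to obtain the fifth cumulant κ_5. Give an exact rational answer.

κ_5 = K′′′′′(0) = 1104/3125

M_X(t) = (4*e^(t)/5 + 1/5)^4
K_X(t) = log M_X(t) = 4*log(4*e^(t)/5 + 1/5)
K′(t) = 16*e^(t)/(4*e^(t) + 1)
K′′(t) = 16*e^(t)/(16*e^(2*t) + 8*e^(t) + 1)
K′′′(t) = (-64*e^(2*t) + 16*e^(t))/(64*e^(3*t) + 48*e^(2*t) + 12*e^(t) + 1)
K′′′′(t) = (256*e^(3*t) - 256*e^(2*t) + 16*e^(t))/(256*e^(4*t) + 256*e^(3*t) + 96*e^(2*t) + 16*e^(t) + 1)
K′′′′′(t) = (-1024*e^(4*t) + 2816*e^(3*t) - 704*e^(2*t) + 16*e^(t))/(1024*e^(5*t) + 1280*e^(4*t) + 640*e^(3*t) + 160*e^(2*t) + 20*e^(t) + 1)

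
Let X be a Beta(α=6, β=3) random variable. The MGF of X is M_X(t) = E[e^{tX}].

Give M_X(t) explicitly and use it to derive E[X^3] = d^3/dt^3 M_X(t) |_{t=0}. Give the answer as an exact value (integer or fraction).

E[X^3] = d^3M/dt^3 |_{t=0} = 56/165

M_X(t) = ₁F₁(6; 9; t)
dM/dt = 2*₁F₁(7; 10; t)/3
d^2M/dt^2 = 7*₁F₁(8; 11; t)/15
d^3M/dt^3 = 56*₁F₁(9; 12; t)/165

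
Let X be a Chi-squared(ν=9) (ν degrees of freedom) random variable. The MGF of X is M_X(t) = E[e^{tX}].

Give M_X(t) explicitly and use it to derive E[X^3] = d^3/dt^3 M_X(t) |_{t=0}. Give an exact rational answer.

M_X(t) = (1 - 2*t)^(-9/2)
M′(t) = -9/(32*t^5*√(1 - 2*t) - 80*t^4*√(1 - 2*t) + 80*t^3*√(1 - 2*t) - 40*t^2*√(1 - 2*t) + 10*t*√(1 - 2*t) - √(1 - 2*t))
M′′(t) = 99/(64*t^6*√(1 - 2*t) - 192*t^5*√(1 - 2*t) + 240*t^4*√(1 - 2*t) - 160*t^3*√(1 - 2*t) + 60*t^2*√(1 - 2*t) - 12*t*√(1 - 2*t) + √(1 - 2*t))

E[X^3] = M′′′(0) = 1287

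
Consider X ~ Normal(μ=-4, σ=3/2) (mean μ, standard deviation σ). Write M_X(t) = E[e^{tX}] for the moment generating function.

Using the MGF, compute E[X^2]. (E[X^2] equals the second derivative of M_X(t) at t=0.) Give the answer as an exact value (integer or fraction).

E[X^2] = d^2M/dt^2 |_{t=0} = 73/4

M_X(t) = e^(9*t^2/8 - 4*t)
dM/dt = 9*t*e^(-4*t)*e^(9*t^2/8)/4 - 4*e^(-4*t)*e^(9*t^2/8)
d^2M/dt^2 = (81*t^2*e^(9*t^2/8) - 288*t*e^(9*t^2/8) + 292*e^(9*t^2/8))*e^(-4*t)/16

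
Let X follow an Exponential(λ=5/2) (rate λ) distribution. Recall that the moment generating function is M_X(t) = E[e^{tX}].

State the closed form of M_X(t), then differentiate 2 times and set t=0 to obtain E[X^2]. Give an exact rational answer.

M_X(t) = 5/(2*(5/2 - t))
D^2[M](t) = -40/(8*t^3 - 60*t^2 + 150*t - 125)

E[X^2] = D^2[M](0) = 8/25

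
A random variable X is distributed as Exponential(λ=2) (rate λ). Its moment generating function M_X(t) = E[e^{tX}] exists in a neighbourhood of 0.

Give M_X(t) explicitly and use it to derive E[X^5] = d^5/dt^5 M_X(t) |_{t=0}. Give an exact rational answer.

E[X^5] = M′′′′′(0) = 15/4

M_X(t) = 2/(2 - t)
M′(t) = 2/(t^2 - 4*t + 4)
M′′(t) = -4/(t^3 - 6*t^2 + 12*t - 8)
M′′′(t) = 12/(t^4 - 8*t^3 + 24*t^2 - 32*t + 16)
M′′′′(t) = -48/(t^5 - 10*t^4 + 40*t^3 - 80*t^2 + 80*t - 32)
M′′′′′(t) = 240/(t^6 - 12*t^5 + 60*t^4 - 160*t^3 + 240*t^2 - 192*t + 64)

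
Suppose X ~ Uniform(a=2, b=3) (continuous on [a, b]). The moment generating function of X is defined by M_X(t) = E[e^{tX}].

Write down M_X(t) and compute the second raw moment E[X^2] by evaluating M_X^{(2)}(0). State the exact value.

M_X(t) = (e^(3*t) - e^(2*t))/t
D^2[M](t) = (9*t^2*e^(3*t) - 4*t^2*e^(2*t) - 6*t*e^(3*t) + 4*t*e^(2*t) + 2*e^(3*t) - 2*e^(2*t))/t^3

E[X^2] = D^2[M](0) = 19/3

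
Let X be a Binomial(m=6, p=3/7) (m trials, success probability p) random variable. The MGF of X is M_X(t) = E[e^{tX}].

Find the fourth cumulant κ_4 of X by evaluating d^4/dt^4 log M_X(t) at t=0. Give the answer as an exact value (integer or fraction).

κ_4 = K^(4)(0) = -1656/2401

M_X(t) = (3*e^(t)/7 + 4/7)^6
K_X(t) = log M_X(t) = 6*log(3*e^(t)/7 + 4/7)
K^(4)(t) = (648*e^(3*t) - 3456*e^(2*t) + 1152*e^(t))/(81*e^(4*t) + 432*e^(3*t) + 864*e^(2*t) + 768*e^(t) + 256)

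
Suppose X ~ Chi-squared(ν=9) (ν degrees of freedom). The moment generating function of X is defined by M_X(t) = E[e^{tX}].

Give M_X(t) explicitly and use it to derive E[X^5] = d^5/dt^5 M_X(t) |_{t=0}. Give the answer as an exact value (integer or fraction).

M_X(t) = (1 - 2*t)^(-9/2)
dM/dt = -9/(32*t^5*√(1 - 2*t) - 80*t^4*√(1 - 2*t) + 80*t^3*√(1 - 2*t) - 40*t^2*√(1 - 2*t) + 10*t*√(1 - 2*t) - √(1 - 2*t))
d^2M/dt^2 = 99/(64*t^6*√(1 - 2*t) - 192*t^5*√(1 - 2*t) + 240*t^4*√(1 - 2*t) - 160*t^3*√(1 - 2*t) + 60*t^2*√(1 - 2*t) - 12*t*√(1 - 2*t) + √(1 - 2*t))

E[X^5] = d^5M/dt^5 |_{t=0} = 328185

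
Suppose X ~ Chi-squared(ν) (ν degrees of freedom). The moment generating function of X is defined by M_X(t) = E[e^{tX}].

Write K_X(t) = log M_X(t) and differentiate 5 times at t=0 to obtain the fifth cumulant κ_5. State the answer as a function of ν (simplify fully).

M_X(t) = (1 - 2*t)^(-ν/2)
K_X(t) = log M_X(t) = -ν*log(1 - 2*t)/2
dK/dt = -ν/(2*t - 1)
d^2K/dt^2 = 2*ν/(4*t^2 - 4*t + 1)
d^3K/dt^3 = -8*ν/(8*t^3 - 12*t^2 + 6*t - 1)
d^4K/dt^4 = 48*ν/(16*t^4 - 32*t^3 + 24*t^2 - 8*t + 1)
d^5K/dt^5 = -384*ν/(32*t^5 - 80*t^4 + 80*t^3 - 40*t^2 + 10*t - 1)

κ_5 = d^5K/dt^5 |_{t=0} = 384*ν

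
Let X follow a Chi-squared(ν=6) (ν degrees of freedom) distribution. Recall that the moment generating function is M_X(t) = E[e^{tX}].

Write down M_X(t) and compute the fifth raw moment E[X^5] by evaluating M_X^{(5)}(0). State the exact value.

M_X(t) = (1 - 2*t)^(-3)
dM/dt = 6/(16*t^4 - 32*t^3 + 24*t^2 - 8*t + 1)
d^2M/dt^2 = -48/(32*t^5 - 80*t^4 + 80*t^3 - 40*t^2 + 10*t - 1)
d^3M/dt^3 = 480/(64*t^6 - 192*t^5 + 240*t^4 - 160*t^3 + 60*t^2 - 12*t + 1)
d^4M/dt^4 = -5760/(128*t^7 - 448*t^6 + 672*t^5 - 560*t^4 + 280*t^3 - 84*t^2 + 14*t - 1)
d^5M/dt^5 = 80640/(256*t^8 - 1024*t^7 + 1792*t^6 - 1792*t^5 + 1120*t^4 - 448*t^3 + 112*t^2 - 16*t + 1)

E[X^5] = d^5M/dt^5 |_{t=0} = 80640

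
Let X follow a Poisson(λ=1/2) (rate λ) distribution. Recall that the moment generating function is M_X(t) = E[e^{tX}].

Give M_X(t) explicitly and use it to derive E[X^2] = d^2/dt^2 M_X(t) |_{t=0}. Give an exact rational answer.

E[X^2] = d^2M/dt^2 |_{t=0} = 3/4

M_X(t) = e^(e^(t)/2 - 1/2)
dM/dt = e^(-1/2)*e^(t)*e^(e^(t)/2)/2
d^2M/dt^2 = (e^(2*t)*e^(e^(t)/2) + 2*e^(t)*e^(e^(t)/2))*e^(-1/2)/4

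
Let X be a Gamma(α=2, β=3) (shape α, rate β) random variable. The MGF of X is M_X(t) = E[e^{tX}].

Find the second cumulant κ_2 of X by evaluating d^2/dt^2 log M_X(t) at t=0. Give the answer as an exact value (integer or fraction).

κ_2 = d^2K/dt^2 |_{t=0} = 2/9

M_X(t) = 9/(3 - t)^2
K_X(t) = log M_X(t) = -2*log(3 - t) + 2*log(3)
dK/dt = -2/(t - 3)
d^2K/dt^2 = 2/(t^2 - 6*t + 9)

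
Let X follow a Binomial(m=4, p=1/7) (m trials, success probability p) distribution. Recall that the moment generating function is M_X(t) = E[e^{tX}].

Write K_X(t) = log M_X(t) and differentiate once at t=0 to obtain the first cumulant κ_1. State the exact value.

M_X(t) = (e^(t)/7 + 6/7)^4
K_X(t) = log M_X(t) = 4*log(e^(t)/7 + 6/7)
K^(1)(t) = 4*e^(t)/(e^(t) + 6)

κ_1 = K^(1)(0) = 4/7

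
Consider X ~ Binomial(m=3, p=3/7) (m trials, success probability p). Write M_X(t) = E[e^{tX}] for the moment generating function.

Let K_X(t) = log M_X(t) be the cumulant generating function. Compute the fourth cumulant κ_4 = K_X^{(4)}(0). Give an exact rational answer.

M_X(t) = (3*e^(t)/7 + 4/7)^3
K_X(t) = log M_X(t) = 3*log(3*e^(t)/7 + 4/7)
dK/dt = 9*e^(t)/(3*e^(t) + 4)
d^2K/dt^2 = 36*e^(t)/(9*e^(2*t) + 24*e^(t) + 16)
d^3K/dt^3 = (-108*e^(2*t) + 144*e^(t))/(27*e^(3*t) + 108*e^(2*t) + 144*e^(t) + 64)
d^4K/dt^4 = (324*e^(3*t) - 1728*e^(2*t) + 576*e^(t))/(81*e^(4*t) + 432*e^(3*t) + 864*e^(2*t) + 768*e^(t) + 256)

κ_4 = d^4K/dt^4 |_{t=0} = -828/2401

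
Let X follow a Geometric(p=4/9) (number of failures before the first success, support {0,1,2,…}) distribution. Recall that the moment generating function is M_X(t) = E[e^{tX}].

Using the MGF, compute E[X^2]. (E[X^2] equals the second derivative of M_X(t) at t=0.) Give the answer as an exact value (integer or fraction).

M_X(t) = 4/(9*(1 - 5*e^(t)/9))
M′(t) = 20*e^(t)/(25*e^(2*t) - 90*e^(t) + 81)
M′′(t) = (-100*e^(2*t) - 180*e^(t))/(125*e^(3*t) - 675*e^(2*t) + 1215*e^(t) - 729)

E[X^2] = M′′(0) = 35/8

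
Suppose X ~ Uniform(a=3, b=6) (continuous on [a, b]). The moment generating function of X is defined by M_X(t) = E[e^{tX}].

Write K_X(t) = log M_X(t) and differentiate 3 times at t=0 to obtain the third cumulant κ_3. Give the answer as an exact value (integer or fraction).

M_X(t) = (e^(6*t) - e^(3*t))/(3*t)
K_X(t) = log M_X(t) = -log(t) + log(e^(6*t) - e^(3*t)) - log(3)
K′(t) = (6*t*e^(3*t) - 3*t - e^(3*t) + 1)/(t*e^(3*t) - t)
K′′(t) = (-9*t^2*e^(3*t) + e^(6*t) - 2*e^(3*t) + 1)/(t^2*e^(6*t) - 2*t^2*e^(3*t) + t^2)
K′′′(t) = (27*t^3*e^(6*t) + 27*t^3*e^(3*t) - 2*e^(9*t) + 6*e^(6*t) - 6*e^(3*t) + 2)/(t^3*e^(9*t) - 3*t^3*e^(6*t) + 3*t^3*e^(3*t) - t^3)

κ_3 = K′′′(0) = 0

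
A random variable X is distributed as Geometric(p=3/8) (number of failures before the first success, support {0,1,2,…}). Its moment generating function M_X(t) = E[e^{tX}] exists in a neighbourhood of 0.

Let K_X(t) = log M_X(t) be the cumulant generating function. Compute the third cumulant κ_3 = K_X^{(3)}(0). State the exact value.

M_X(t) = 3/(8*(1 - 5*e^(t)/8))
K_X(t) = log M_X(t) = -log(1 - 5*e^(t)/8) - 3*log(2) + log(3)
K′(t) = -5*e^(t)/(5*e^(t) - 8)
K′′(t) = 40*e^(t)/(25*e^(2*t) - 80*e^(t) + 64)
K′′′(t) = (-200*e^(2*t) - 320*e^(t))/(125*e^(3*t) - 600*e^(2*t) + 960*e^(t) - 512)

κ_3 = K′′′(0) = 520/27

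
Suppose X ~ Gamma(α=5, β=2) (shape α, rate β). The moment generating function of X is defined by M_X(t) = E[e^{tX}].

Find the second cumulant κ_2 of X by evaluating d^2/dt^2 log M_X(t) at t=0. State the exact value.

κ_2 = K^(2)(0) = 5/4

M_X(t) = 32/(2 - t)^5
K_X(t) = log M_X(t) = -5*log(2 - t) + 5*log(2)
K^(2)(t) = 5/(t^2 - 4*t + 4)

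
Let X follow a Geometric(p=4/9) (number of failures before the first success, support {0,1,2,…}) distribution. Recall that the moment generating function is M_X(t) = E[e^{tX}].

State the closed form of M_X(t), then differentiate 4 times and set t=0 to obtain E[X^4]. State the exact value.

E[X^4] = d^4M/dt^4 |_{t=0} = 4865/32

M_X(t) = 4/(9*(1 - 5*e^(t)/9))
dM/dt = 20*e^(t)/(25*e^(2*t) - 90*e^(t) + 81)
d^2M/dt^2 = (-100*e^(2*t) - 180*e^(t))/(125*e^(3*t) - 675*e^(2*t) + 1215*e^(t) - 729)
d^3M/dt^3 = (500*e^(3*t) + 3600*e^(2*t) + 1620*e^(t))/(625*e^(4*t) - 4500*e^(3*t) + 12150*e^(2*t) - 14580*e^(t) + 6561)
d^4M/dt^4 = (-2500*e^(4*t) - 49500*e^(3*t) - 89100*e^(2*t) - 14580*e^(t))/(3125*e^(5*t) - 28125*e^(4*t) + 101250*e^(3*t) - 182250*e^(2*t) + 164025*e^(t) - 59049)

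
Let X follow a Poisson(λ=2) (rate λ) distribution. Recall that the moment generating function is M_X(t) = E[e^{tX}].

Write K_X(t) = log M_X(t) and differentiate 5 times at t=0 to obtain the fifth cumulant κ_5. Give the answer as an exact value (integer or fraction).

M_X(t) = e^(2*e^(t) - 2)
K_X(t) = log M_X(t) = 2*e^(t) - 2
K′(t) = 2*e^(t)
K′′(t) = 2*e^(t)
K′′′(t) = 2*e^(t)
K′′′′(t) = 2*e^(t)
K′′′′′(t) = 2*e^(t)

κ_5 = K′′′′′(0) = 2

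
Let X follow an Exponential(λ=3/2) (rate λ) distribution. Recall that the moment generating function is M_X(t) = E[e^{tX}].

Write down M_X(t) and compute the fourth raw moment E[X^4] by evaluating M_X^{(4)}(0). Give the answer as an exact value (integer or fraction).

M_X(t) = 3/(2*(3/2 - t))
M^(4)(t) = -1152/(32*t^5 - 240*t^4 + 720*t^3 - 1080*t^2 + 810*t - 243)

E[X^4] = M^(4)(0) = 128/27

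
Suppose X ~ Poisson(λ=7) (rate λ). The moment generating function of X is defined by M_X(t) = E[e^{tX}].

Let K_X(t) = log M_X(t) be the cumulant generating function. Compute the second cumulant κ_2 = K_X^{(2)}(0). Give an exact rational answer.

κ_2 = d^2K/dt^2 |_{t=0} = 7

M_X(t) = e^(7*e^(t) - 7)
K_X(t) = log M_X(t) = 7*e^(t) - 7
dK/dt = 7*e^(t)
d^2K/dt^2 = 7*e^(t)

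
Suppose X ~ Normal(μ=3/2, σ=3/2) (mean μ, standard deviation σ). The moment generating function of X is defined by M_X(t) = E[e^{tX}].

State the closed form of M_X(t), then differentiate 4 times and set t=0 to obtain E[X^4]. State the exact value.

E[X^4] = d^4M/dt^4 |_{t=0} = 405/8

M_X(t) = e^(9*t^2/8 + 3*t/2)
dM/dt = 9*t*e^(3*t/2)*e^(9*t^2/8)/4 + 3*e^(3*t/2)*e^(9*t^2/8)/2
d^2M/dt^2 = 81*t^2*e^(3*t/2)*e^(9*t^2/8)/16 + 27*t*e^(3*t/2)*e^(9*t^2/8)/4 + 9*e^(3*t/2)*e^(9*t^2/8)/2
d^3M/dt^3 = 729*t^3*e^(3*t/2)*e^(9*t^2/8)/64 + 729*t^2*e^(3*t/2)*e^(9*t^2/8)/32 + 243*t*e^(3*t/2)*e^(9*t^2/8)/8 + 27*e^(3*t/2)*e^(9*t^2/8)/2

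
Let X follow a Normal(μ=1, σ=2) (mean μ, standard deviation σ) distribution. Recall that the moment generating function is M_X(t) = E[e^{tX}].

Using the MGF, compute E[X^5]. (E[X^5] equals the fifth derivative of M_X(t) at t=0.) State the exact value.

M_X(t) = e^(2*t^2 + t)
dM/dt = 4*t*e^(t)*e^(2*t^2) + e^(t)*e^(2*t^2)
d^2M/dt^2 = 16*t^2*e^(t)*e^(2*t^2) + 8*t*e^(t)*e^(2*t^2) + 5*e^(t)*e^(2*t^2)
d^3M/dt^3 = 64*t^3*e^(t)*e^(2*t^2) + 48*t^2*e^(t)*e^(2*t^2) + 60*t*e^(t)*e^(2*t^2) + 13*e^(t)*e^(2*t^2)
d^4M/dt^4 = 256*t^4*e^(t)*e^(2*t^2) + 256*t^3*e^(t)*e^(2*t^2) + 480*t^2*e^(t)*e^(2*t^2) + 208*t*e^(t)*e^(2*t^2) + 73*e^(t)*e^(2*t^2)
d^5M/dt^5 = 1024*t^5*e^(t)*e^(2*t^2) + 1280*t^4*e^(t)*e^(2*t^2) + 3200*t^3*e^(t)*e^(2*t^2) + 2080*t^2*e^(t)*e^(2*t^2) + 1460*t*e^(t)*e^(2*t^2) + 281*e^(t)*e^(2*t^2)

E[X^5] = d^5M/dt^5 |_{t=0} = 281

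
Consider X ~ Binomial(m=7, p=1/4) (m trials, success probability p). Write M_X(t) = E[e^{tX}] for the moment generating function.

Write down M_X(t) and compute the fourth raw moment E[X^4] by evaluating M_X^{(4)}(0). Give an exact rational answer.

M_X(t) = (e^(t)/4 + 3/4)^7
M^(4)(t) = 2401*e^(7*t)/16384 + 1701*e^(6*t)/1024 + 118125*e^(5*t)/16384 + 945*e^(4*t)/64 + 229635*e^(3*t)/16384 + 5103*e^(2*t)/1024 + 5103*e^(t)/16384

E[X^4] = M^(4)(0) = 1379/32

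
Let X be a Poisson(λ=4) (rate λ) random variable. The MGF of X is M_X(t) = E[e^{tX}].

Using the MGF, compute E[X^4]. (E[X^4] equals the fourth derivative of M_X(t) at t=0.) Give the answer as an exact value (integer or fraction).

E[X^4] = d^4M/dt^4 |_{t=0} = 756

M_X(t) = e^(4*e^(t) - 4)
dM/dt = 4*e^(-4)*e^(t)*e^(4*e^(t))
d^2M/dt^2 = (16*e^(2*t)*e^(4*e^(t)) + 4*e^(t)*e^(4*e^(t)))*e^(-4)
d^3M/dt^3 = (64*e^(3*t)*e^(4*e^(t)) + 48*e^(2*t)*e^(4*e^(t)) + 4*e^(t)*e^(4*e^(t)))*e^(-4)
d^4M/dt^4 = (256*e^(4*t)*e^(4*e^(t)) + 384*e^(3*t)*e^(4*e^(t)) + 112*e^(2*t)*e^(4*e^(t)) + 4*e^(t)*e^(4*e^(t)))*e^(-4)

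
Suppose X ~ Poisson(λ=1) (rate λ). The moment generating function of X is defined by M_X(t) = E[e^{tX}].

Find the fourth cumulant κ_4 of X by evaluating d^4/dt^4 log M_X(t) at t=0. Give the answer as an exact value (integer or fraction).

κ_4 = K′′′′(0) = 1

M_X(t) = e^(e^(t) - 1)
K_X(t) = log M_X(t) = e^(t) - 1
K′(t) = e^(t)
K′′(t) = e^(t)
K′′′(t) = e^(t)
K′′′′(t) = e^(t)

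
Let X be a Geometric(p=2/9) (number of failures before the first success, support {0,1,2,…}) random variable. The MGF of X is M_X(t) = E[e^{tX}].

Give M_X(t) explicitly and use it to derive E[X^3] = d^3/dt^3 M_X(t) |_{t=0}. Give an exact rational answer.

E[X^3] = M^(3)(0) = 1337/4

M_X(t) = 2/(9*(1 - 7*e^(t)/9))
M^(3)(t) = (686*e^(3*t) + 3528*e^(2*t) + 1134*e^(t))/(2401*e^(4*t) - 12348*e^(3*t) + 23814*e^(2*t) - 20412*e^(t) + 6561)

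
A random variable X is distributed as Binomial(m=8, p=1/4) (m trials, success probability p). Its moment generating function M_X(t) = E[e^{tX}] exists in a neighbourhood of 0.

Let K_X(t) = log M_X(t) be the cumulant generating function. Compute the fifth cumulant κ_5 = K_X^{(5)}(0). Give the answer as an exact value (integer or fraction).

κ_5 = d^5K/dt^5 |_{t=0} = -15/16

M_X(t) = (e^(t)/4 + 3/4)^8
K_X(t) = log M_X(t) = 8*log(e^(t)/4 + 3/4)
dK/dt = 8*e^(t)/(e^(t) + 3)
d^2K/dt^2 = 24*e^(t)/(e^(2*t) + 6*e^(t) + 9)
d^3K/dt^3 = (-24*e^(2*t) + 72*e^(t))/(e^(3*t) + 9*e^(2*t) + 27*e^(t) + 27)
d^4K/dt^4 = (24*e^(3*t) - 288*e^(2*t) + 216*e^(t))/(e^(4*t) + 12*e^(3*t) + 54*e^(2*t) + 108*e^(t) + 81)
d^5K/dt^5 = (-24*e^(4*t) + 792*e^(3*t) - 2376*e^(2*t) + 648*e^(t))/(e^(5*t) + 15*e^(4*t) + 90*e^(3*t) + 270*e^(2*t) + 405*e^(t) + 243)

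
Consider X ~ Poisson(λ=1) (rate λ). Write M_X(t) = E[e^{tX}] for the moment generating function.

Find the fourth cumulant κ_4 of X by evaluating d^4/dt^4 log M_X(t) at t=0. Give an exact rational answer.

M_X(t) = e^(e^(t) - 1)
K_X(t) = log M_X(t) = e^(t) - 1
dK/dt = e^(t)
d^2K/dt^2 = e^(t)
d^3K/dt^3 = e^(t)
d^4K/dt^4 = e^(t)

κ_4 = d^4K/dt^4 |_{t=0} = 1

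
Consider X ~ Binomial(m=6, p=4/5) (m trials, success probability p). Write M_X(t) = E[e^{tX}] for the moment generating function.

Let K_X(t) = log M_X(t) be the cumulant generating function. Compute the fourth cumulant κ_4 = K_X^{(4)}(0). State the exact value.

κ_4 = D^4[K](0) = 24/625

M_X(t) = (4*e^(t)/5 + 1/5)^6
K_X(t) = log M_X(t) = 6*log(4*e^(t)/5 + 1/5)
D^4[K](t) = (384*e^(3*t) - 384*e^(2*t) + 24*e^(t))/(256*e^(4*t) + 256*e^(3*t) + 96*e^(2*t) + 16*e^(t) + 1)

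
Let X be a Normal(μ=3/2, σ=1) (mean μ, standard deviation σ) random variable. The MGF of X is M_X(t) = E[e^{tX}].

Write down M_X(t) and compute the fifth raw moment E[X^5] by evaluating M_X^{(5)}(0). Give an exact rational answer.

E[X^5] = M^(5)(0) = 2043/32

M_X(t) = e^(t^2/2 + 3*t/2)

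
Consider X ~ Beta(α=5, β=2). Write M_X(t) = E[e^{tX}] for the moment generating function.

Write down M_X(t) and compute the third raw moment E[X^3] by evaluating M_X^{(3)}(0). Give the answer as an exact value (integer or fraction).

E[X^3] = d^3M/dt^3 |_{t=0} = 5/12

M_X(t) = ₁F₁(5; 7; t)
dM/dt = 5*₁F₁(6; 8; t)/7
d^2M/dt^2 = 15*₁F₁(7; 9; t)/28
d^3M/dt^3 = 5*₁F₁(8; 10; t)/12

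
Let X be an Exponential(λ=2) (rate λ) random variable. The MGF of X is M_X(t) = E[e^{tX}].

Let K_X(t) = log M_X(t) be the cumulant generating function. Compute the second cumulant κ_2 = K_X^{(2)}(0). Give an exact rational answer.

M_X(t) = 2/(2 - t)
K_X(t) = log M_X(t) = -log(2 - t) + log(2)
dK/dt = -1/(t - 2)
d^2K/dt^2 = 1/(t^2 - 4*t + 4)

κ_2 = d^2K/dt^2 |_{t=0} = 1/4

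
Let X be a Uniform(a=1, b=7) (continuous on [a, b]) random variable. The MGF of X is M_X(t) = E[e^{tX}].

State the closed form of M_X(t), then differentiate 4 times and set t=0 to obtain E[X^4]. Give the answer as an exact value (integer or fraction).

M_X(t) = (e^(7*t) - e^(t))/(6*t)
M′(t) = (7*t*e^(7*t) - t*e^(t) - e^(7*t) + e^(t))/(6*t^2)
M′′(t) = (49*t^2*e^(7*t) - t^2*e^(t) - 14*t*e^(7*t) + 2*t*e^(t) + 2*e^(7*t) - 2*e^(t))/(6*t^3)
M′′′(t) = (343*t^3*e^(7*t) - t^3*e^(t) - 147*t^2*e^(7*t) + 3*t^2*e^(t) + 42*t*e^(7*t) - 6*t*e^(t) - 6*e^(7*t) + 6*e^(t))/(6*t^4)
M′′′′(t) = (2401*t^4*e^(7*t) - t^4*e^(t) - 1372*t^3*e^(7*t) + 4*t^3*e^(t) + 588*t^2*e^(7*t) - 12*t^2*e^(t) - 168*t*e^(7*t) + 24*t*e^(t) + 24*e^(7*t) - 24*e^(t))/(6*t^5)

E[X^4] = M′′′′(0) = 2801/5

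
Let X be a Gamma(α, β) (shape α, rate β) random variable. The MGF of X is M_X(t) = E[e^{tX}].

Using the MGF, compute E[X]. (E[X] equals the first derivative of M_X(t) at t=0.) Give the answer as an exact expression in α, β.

M_X(t) = (β/(β - t))^α
M′(t) = -α*β^α*(1/(β - t))^α/(-β + t)

E[X] = M′(0) = α/β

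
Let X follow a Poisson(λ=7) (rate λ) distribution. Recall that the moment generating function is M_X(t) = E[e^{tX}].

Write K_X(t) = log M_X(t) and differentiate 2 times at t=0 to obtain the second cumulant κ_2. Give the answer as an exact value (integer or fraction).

κ_2 = D^2[K](0) = 7

M_X(t) = e^(7*e^(t) - 7)
K_X(t) = log M_X(t) = 7*e^(t) - 7
D^2[K](t) = 7*e^(t)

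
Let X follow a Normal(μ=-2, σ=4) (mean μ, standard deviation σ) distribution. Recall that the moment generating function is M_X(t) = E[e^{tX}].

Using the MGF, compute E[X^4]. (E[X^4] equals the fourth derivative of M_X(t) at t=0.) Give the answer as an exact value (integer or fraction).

M_X(t) = e^(8*t^2 - 2*t)
D^4[M](t) = (65536*t^4*e^(8*t^2) - 32768*t^3*e^(8*t^2) + 30720*t^2*e^(8*t^2) - 6656*t*e^(8*t^2) + 1168*e^(8*t^2))*e^(-2*t)

E[X^4] = D^4[M](0) = 1168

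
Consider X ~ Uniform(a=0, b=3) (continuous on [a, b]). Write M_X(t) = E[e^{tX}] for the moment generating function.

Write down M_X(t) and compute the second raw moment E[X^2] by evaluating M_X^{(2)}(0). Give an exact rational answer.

E[X^2] = M^(2)(0) = 3

M_X(t) = (e^(3*t) - 1)/(3*t)
M^(2)(t) = (9*t^2*e^(3*t) - 6*t*e^(3*t) + 2*e^(3*t) - 2)/(3*t^3)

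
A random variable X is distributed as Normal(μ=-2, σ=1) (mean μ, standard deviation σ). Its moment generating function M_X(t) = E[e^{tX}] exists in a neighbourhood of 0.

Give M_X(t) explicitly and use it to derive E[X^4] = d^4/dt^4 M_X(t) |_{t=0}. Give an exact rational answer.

E[X^4] = d^4M/dt^4 |_{t=0} = 43

M_X(t) = e^(t^2/2 - 2*t)
dM/dt = t*e^(-2*t)*e^(t^2/2) - 2*e^(-2*t)*e^(t^2/2)
d^2M/dt^2 = (t^2*e^(t^2/2) - 4*t*e^(t^2/2) + 5*e^(t^2/2))*e^(-2*t)
d^3M/dt^3 = (t^3*e^(t^2/2) - 6*t^2*e^(t^2/2) + 15*t*e^(t^2/2) - 14*e^(t^2/2))*e^(-2*t)
d^4M/dt^4 = (t^4*e^(t^2/2) - 8*t^3*e^(t^2/2) + 30*t^2*e^(t^2/2) - 56*t*e^(t^2/2) + 43*e^(t^2/2))*e^(-2*t)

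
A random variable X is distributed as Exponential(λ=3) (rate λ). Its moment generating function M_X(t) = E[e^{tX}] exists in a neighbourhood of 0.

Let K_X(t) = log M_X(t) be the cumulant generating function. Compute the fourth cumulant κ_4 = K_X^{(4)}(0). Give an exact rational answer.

M_X(t) = 3/(3 - t)
K_X(t) = log M_X(t) = -log(3 - t) + log(3)
dK/dt = -1/(t - 3)
d^2K/dt^2 = 1/(t^2 - 6*t + 9)
d^3K/dt^3 = -2/(t^3 - 9*t^2 + 27*t - 27)
d^4K/dt^4 = 6/(t^4 - 12*t^3 + 54*t^2 - 108*t + 81)

κ_4 = d^4K/dt^4 |_{t=0} = 2/27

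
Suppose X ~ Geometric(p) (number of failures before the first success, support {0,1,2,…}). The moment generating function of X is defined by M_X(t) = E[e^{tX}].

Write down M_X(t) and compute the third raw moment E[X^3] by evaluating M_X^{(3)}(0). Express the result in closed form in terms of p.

M_X(t) = p/(-(1 - p)*e^(t) + 1)

E[X^3] = D^3[M](0) = -1 + 7/p - 12/p^2 + 6/p^3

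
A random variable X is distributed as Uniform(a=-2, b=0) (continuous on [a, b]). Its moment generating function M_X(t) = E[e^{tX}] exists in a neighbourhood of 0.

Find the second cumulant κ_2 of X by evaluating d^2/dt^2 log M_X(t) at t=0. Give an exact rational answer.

κ_2 = K^(2)(0) = 1/3

M_X(t) = (1 - e^(-2*t))/(2*t)
K_X(t) = log M_X(t) = -log(t) + log(1 - e^(-2*t)) - log(2)
K^(2)(t) = (-4*t^2*e^(2*t) + e^(4*t) - 2*e^(2*t) + 1)/(t^2*e^(4*t) - 2*t^2*e^(2*t) + t^2)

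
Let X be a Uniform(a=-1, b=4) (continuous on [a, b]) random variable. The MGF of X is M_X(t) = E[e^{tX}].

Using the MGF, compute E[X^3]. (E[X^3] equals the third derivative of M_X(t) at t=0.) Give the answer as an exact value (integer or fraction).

M_X(t) = (e^(4*t) - e^(-t))/(5*t)
D^3[M](t) = (64*t^3*e^(5*t) + t^3 - 48*t^2*e^(5*t) + 3*t^2 + 24*t*e^(5*t) + 6*t - 6*e^(5*t) + 6)*e^(-t)/(5*t^4)

E[X^3] = D^3[M](0) = 51/4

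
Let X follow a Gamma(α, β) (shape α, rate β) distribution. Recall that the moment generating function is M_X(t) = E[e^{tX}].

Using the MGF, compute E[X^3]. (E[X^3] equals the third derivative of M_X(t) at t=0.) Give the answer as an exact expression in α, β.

E[X^3] = M^(3)(0) = α*(α^2 + 3*α + 2)/β^3

M_X(t) = (β/(β - t))^α
M^(3)(t) = (-α^3*β^α*(1/(β - t))^α - 3*α^2*β^α*(1/(β - t))^α - 2*α*β^α*(1/(β - t))^α)/(-β^3 + 3*β^2*t - 3*β*t^2 + t^3)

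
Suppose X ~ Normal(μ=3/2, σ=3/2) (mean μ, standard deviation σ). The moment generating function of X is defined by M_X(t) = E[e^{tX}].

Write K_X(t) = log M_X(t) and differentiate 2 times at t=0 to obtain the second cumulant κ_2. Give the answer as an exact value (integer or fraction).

M_X(t) = e^(9*t^2/8 + 3*t/2)
K_X(t) = log M_X(t) = 9*t^2/8 + 3*t/2
K^(2)(t) = 9/4

κ_2 = K^(2)(0) = 9/4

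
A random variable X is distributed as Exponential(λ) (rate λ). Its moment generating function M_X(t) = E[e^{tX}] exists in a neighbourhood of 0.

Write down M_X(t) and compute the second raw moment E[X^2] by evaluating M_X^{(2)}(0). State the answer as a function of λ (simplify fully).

M_X(t) = λ/(λ - t)
M′(t) = λ/(λ^2 - 2*λ*t + t^2)
M′′(t) = -2*λ/(-λ^3 + 3*λ^2*t - 3*λ*t^2 + t^3)

E[X^2] = M′′(0) = 2/λ^2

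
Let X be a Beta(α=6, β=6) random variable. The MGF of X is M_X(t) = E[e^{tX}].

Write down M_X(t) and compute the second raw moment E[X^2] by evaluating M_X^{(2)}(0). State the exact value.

M_X(t) = ₁F₁(6; 12; t)
D^2[M](t) = 7*₁F₁(8; 14; t)/26

E[X^2] = D^2[M](0) = 7/26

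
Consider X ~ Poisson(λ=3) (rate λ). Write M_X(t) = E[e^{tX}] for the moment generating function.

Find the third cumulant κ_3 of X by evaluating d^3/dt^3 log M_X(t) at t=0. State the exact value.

M_X(t) = e^(3*e^(t) - 3)
K_X(t) = log M_X(t) = 3*e^(t) - 3
K′(t) = 3*e^(t)
K′′(t) = 3*e^(t)
K′′′(t) = 3*e^(t)

κ_3 = K′′′(0) = 3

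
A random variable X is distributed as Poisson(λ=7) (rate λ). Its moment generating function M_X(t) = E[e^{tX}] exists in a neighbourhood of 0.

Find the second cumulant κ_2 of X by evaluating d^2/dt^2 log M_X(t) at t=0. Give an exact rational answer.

M_X(t) = e^(7*e^(t) - 7)
K_X(t) = log M_X(t) = 7*e^(t) - 7
dK/dt = 7*e^(t)
d^2K/dt^2 = 7*e^(t)

κ_2 = d^2K/dt^2 |_{t=0} = 7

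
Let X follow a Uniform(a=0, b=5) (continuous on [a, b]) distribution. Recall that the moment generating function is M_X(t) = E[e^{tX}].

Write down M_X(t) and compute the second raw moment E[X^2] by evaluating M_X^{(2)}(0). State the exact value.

M_X(t) = (e^(5*t) - 1)/(5*t)
D^2[M](t) = (25*t^2*e^(5*t) - 10*t*e^(5*t) + 2*e^(5*t) - 2)/(5*t^3)

E[X^2] = D^2[M](0) = 25/3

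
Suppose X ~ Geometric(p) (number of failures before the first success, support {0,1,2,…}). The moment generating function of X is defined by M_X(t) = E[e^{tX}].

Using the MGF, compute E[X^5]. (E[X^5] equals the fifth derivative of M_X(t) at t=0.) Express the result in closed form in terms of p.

M_X(t) = p/(-(1 - p)*e^(t) + 1)
M′(t) = (-p^2*e^(t) + p*e^(t))/(p^2*e^(2*t) - 2*p*e^(2*t) + 2*p*e^(t) + e^(2*t) - 2*e^(t) + 1)

E[X^5] = M′′′′′(0) = -1 + 31/p - 180/p^2 + 390/p^3 - 360/p^4 + 120/p^5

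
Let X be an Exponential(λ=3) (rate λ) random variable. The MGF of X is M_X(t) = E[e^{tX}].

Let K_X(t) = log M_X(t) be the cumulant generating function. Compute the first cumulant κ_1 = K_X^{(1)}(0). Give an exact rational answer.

M_X(t) = 3/(3 - t)
K_X(t) = log M_X(t) = -log(3 - t) + log(3)
K^(1)(t) = -1/(t - 3)

κ_1 = K^(1)(0) = 1/3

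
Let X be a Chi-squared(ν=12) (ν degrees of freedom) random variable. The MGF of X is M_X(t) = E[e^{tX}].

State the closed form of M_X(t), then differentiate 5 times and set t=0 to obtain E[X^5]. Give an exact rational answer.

M_X(t) = (1 - 2*t)^(-6)
M^(5)(t) = -967680/(2048*t^11 - 11264*t^10 + 28160*t^9 - 42240*t^8 + 42240*t^7 - 29568*t^6 + 14784*t^5 - 5280*t^4 + 1320*t^3 - 220*t^2 + 22*t - 1)

E[X^5] = M^(5)(0) = 967680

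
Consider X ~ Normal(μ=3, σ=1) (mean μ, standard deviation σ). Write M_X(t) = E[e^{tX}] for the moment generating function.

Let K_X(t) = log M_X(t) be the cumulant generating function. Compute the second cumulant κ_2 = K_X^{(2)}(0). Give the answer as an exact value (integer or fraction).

M_X(t) = e^(t^2/2 + 3*t)
K_X(t) = log M_X(t) = t^2/2 + 3*t
D^2[K](t) = 1

κ_2 = D^2[K](0) = 1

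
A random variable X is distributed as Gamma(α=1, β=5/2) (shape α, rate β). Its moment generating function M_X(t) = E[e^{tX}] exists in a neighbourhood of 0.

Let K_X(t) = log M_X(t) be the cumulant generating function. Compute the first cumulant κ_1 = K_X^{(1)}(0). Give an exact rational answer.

κ_1 = dK/dt |_{t=0} = 2/5

M_X(t) = 5/(2*(5/2 - t))
K_X(t) = log M_X(t) = -log(5/2 - t) - log(2) + log(5)
dK/dt = -2/(2*t - 5)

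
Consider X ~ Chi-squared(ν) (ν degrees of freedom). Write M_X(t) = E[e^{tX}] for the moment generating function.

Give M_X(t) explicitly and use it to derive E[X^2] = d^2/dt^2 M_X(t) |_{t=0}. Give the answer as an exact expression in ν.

E[X^2] = M^(2)(0) = ν*(ν + 2)

M_X(t) = (1 - 2*t)^(-ν/2)
M^(2)(t) = (ν^2 + 2*ν)/(4*t^2*(1 - 2*t)^(ν/2) - 4*t*(1 - 2*t)^(ν/2) + (1 - 2*t)^(ν/2))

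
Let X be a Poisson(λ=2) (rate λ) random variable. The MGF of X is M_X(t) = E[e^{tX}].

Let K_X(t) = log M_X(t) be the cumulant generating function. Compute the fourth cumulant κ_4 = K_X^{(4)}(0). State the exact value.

κ_4 = K′′′′(0) = 2

M_X(t) = e^(2*e^(t) - 2)
K_X(t) = log M_X(t) = 2*e^(t) - 2
K′(t) = 2*e^(t)
K′′(t) = 2*e^(t)
K′′′(t) = 2*e^(t)
K′′′′(t) = 2*e^(t)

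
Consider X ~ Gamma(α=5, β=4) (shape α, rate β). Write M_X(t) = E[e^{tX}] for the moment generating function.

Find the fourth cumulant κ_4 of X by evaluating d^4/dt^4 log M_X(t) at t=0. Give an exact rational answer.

M_X(t) = 1024/(4 - t)^5
K_X(t) = log M_X(t) = -5*log(4 - t) + 10*log(2)
dK/dt = -5/(t - 4)
d^2K/dt^2 = 5/(t^2 - 8*t + 16)
d^3K/dt^3 = -10/(t^3 - 12*t^2 + 48*t - 64)
d^4K/dt^4 = 30/(t^4 - 16*t^3 + 96*t^2 - 256*t + 256)

κ_4 = d^4K/dt^4 |_{t=0} = 15/128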